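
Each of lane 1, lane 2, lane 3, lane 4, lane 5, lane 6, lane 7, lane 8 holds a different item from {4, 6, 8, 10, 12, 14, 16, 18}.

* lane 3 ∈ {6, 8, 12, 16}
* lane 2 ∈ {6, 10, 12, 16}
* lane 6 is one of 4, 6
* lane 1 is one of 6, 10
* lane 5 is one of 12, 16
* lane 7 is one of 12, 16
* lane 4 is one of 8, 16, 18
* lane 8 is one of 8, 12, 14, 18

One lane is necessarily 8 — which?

lane 3

The 8 variables together cover exactly {4, 6, 8, 10, 12, 14, 16, 18} — 8 values for 8 variables — and 4 appears only in lane 6's list, so lane 6 = 4.
The 7 still-open variables together cover exactly {6, 8, 10, 12, 14, 16, 18} — 7 values for 7 variables — and 14 appears only in lane 8's list, so lane 8 = 14.
Among the 6 still-open variables, 18 fits only lane 4 (and all 6 values in {6, 8, 10, 12, 16, 18} must be used), so lane 4 = 18.
Among the 5 still-open variables, 8 fits only lane 3 (and all 5 values in {6, 8, 10, 12, 16} must be used), so lane 3 = 8.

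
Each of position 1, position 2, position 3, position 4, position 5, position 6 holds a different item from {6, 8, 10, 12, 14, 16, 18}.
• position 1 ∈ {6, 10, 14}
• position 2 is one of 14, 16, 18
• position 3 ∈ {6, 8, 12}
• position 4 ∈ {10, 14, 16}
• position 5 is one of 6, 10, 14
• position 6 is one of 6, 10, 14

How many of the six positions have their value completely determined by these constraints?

position 1, position 5, position 6 share exactly the 3 values {6, 10, 14}; by pigeonhole those values go to them, so strike 6, 10, 14 from position 2, position 3, position 4.
position 4's domain is down to {16}, so position 4 = 16. So position 2 can't be 16.
position 2 has just one choice, so position 2 = 18.
Determined: position 2=18, position 4=16. The other positions each still have more than one consistent value. That makes 2.

2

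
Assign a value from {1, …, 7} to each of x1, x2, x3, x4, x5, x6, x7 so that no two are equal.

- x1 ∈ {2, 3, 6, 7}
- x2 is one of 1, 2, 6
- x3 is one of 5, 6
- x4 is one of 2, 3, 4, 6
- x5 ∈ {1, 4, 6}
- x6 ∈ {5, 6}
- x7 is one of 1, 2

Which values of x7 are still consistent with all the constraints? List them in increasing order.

The 7 variables draw from only 7 values {1, 2, 3, 4, 5, 6, 7}, so each is used; only x1 can be 7, hence x1 = 7.
The 6 still-open variables together cover exactly {1, 2, 3, 4, 5, 6} — 6 values for 6 variables — and 3 appears only in x4's list, so x4 = 3.
The 5 still-open variables together cover exactly {1, 2, 4, 5, 6} — 5 values for 5 variables — and 4 appears only in x5's list, so x5 = 4.
x3 and x6 between them cover only {5, 6} — a naked pair. Remove those values from x2.
No further eliminations apply; x7 can still be any of 1, 2.

1, 2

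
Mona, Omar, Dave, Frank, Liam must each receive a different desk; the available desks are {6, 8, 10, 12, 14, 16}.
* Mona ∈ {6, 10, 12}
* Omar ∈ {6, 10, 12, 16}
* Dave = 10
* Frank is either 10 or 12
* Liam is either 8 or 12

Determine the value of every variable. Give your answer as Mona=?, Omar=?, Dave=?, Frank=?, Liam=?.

Dave's domain is down to {10}, so Dave = 10. Eliminate 10 elsewhere: Mona, Omar, Frank.
That leaves Frank = 12. Eliminate 12 elsewhere: Mona, Omar, Liam.
Liam must be 8 (only option left).
Mona has just one choice, so Mona = 6. So Omar can't be 6.
Omar's domain is down to {16}, so Omar = 16.

Mona=6, Omar=16, Dave=10, Frank=12, Liam=8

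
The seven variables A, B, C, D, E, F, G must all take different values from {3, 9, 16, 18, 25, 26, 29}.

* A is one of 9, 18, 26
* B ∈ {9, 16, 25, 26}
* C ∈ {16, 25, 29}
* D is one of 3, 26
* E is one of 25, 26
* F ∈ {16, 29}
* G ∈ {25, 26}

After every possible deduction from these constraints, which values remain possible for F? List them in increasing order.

16, 29

The 7 variables draw from only 7 values {3, 9, 16, 18, 25, 26, 29}, so each is used; only D can be 3, hence D = 3.
The 6 still-open variables together cover exactly {9, 16, 18, 25, 26, 29} — 6 values for 6 variables — and 18 appears only in A's list, so A = 18.
The 5 still-open variables draw from only 5 values {9, 16, 25, 26, 29}, so each is used; only B can be 9, hence B = 9.
E and G between them cover only {25, 26} — a naked pair. Remove those values from C.
No further eliminations apply; F can still be any of 16, 29.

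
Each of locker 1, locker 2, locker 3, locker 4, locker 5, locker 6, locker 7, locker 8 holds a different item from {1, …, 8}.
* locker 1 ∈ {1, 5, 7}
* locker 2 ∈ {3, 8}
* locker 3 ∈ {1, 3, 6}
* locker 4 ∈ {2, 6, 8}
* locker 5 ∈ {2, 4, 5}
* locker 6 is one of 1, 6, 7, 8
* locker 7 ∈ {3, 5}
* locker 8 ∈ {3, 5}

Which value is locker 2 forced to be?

The 8 variables together cover exactly {1, 2, 3, 4, 5, 6, 7, 8} — 8 values for 8 variables — and 4 appears only in locker 5's list, so locker 5 = 4.
The 7 still-open variables together cover exactly {1, 2, 3, 5, 6, 7, 8} — 7 values for 7 variables — and 2 appears only in locker 4's list, so locker 4 = 2.
The 2 variables locker 7 and locker 8 are confined to {3, 5}, which locks those values in; drop them from locker 1, locker 2, locker 3.
So locker 2 = 8.

8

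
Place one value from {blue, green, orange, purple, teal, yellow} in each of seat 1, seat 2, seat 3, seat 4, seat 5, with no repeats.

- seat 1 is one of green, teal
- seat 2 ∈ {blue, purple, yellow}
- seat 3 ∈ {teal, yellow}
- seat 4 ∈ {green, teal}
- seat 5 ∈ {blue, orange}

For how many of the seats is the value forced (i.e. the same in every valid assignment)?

1

seat 1 and seat 4 share exactly the 2 values {green, teal}; by pigeonhole those values go to them, so strike green, teal from seat 3.
seat 3's domain is down to {yellow}, so seat 3 = yellow. So seat 2 can't be yellow.
Determined: seat 3=yellow. The other seats each still have more than one consistent value. That makes 1.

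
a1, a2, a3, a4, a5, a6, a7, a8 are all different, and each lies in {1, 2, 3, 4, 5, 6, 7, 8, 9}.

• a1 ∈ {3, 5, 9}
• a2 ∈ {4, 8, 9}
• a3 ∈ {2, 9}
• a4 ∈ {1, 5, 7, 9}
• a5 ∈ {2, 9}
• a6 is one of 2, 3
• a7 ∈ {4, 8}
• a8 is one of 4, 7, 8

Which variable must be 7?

The 8 variables draw from only 8 values {1, 2, 3, 4, 5, 7, 8, 9}, so each is used; only a4 can be 1, hence a4 = 1.
The 7 still-open variables draw from only 7 values {2, 3, 4, 5, 7, 8, 9}, so each is used; only a1 can be 5, hence a1 = 5.
Among the 6 still-open variables, 3 fits only a6 (and all 6 values in {2, 3, 4, 7, 8, 9} must be used), so a6 = 3.
The 5 still-open variables together cover exactly {2, 4, 7, 8, 9} — 5 values for 5 variables — and 7 appears only in a8's list, so a8 = 7.

a8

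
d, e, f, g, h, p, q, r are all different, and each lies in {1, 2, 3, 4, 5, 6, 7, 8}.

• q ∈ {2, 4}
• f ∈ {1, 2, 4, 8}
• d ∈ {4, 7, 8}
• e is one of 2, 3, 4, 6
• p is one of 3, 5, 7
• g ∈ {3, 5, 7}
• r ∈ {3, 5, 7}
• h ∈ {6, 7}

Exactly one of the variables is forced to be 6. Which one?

h

Among the 8 variables, 1 fits only f (and all 8 values in {1, 2, 3, 4, 5, 6, 7, 8} must be used), so f = 1.
The 7 still-open variables draw from only 7 values {2, 3, 4, 5, 6, 7, 8}, so each is used; only d can be 8, hence d = 8.
g, p, r between them cover only {3, 5, 7} — a naked triple. Remove those values from e, h.
So 6 goes to h.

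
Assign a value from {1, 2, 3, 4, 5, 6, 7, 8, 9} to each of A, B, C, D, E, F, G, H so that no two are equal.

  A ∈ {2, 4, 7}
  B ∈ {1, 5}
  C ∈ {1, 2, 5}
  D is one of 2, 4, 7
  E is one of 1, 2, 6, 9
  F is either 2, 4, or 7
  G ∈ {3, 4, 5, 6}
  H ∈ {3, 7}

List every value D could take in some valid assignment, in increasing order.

Among the 8 variables, 9 fits only E (and all 8 values in {1, 2, 3, 4, 5, 6, 7, 9} must be used), so E = 9.
Among the 7 still-open variables, 6 fits only G (and all 7 values in {1, 2, 3, 4, 5, 6, 7} must be used), so G = 6.
The 6 still-open variables draw from only 6 values {1, 2, 3, 4, 5, 7}, so each is used; only H can be 3, hence H = 3.
A, D, F between them cover only {2, 4, 7} — a naked triple. Remove those values from C.
No further eliminations apply; D can still be any of 2, 4, 7.

2, 4, 7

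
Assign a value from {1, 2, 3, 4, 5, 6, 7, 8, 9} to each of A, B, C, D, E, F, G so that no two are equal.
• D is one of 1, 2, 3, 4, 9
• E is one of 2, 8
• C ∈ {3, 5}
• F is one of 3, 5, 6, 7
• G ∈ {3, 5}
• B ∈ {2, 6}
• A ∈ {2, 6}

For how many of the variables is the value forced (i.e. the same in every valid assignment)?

A and B share exactly the 2 values {2, 6}; by pigeonhole those values go to them, so strike 2, 6 from D, E, F.
E's domain is down to {8}, so E = 8.
C and G share exactly the 2 values {3, 5}; by pigeonhole those values go to them, so strike 3, 5 from D, F.
F's domain is down to {7}, so F = 7.
Determined: E=8, F=7. The other variables each still have more than one consistent value. That makes 2.

2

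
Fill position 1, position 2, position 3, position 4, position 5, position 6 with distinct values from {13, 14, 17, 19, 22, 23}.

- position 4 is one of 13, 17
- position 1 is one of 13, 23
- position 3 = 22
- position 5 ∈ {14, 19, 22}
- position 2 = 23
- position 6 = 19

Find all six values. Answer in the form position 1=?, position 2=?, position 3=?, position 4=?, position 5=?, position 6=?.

position 2 must be 23 (only option left). So position 1 can't be 23.
That leaves position 3 = 22. Strike 22 from position 5.
position 6 must be 19 (only option left). Strike 19 from position 5.
position 1's domain is down to {13}, so position 1 = 13. Strike 13 from position 4.
That leaves position 4 = 17.
position 5 has just one choice, so position 5 = 14.

position 1=13, position 2=23, position 3=22, position 4=17, position 5=14, position 6=19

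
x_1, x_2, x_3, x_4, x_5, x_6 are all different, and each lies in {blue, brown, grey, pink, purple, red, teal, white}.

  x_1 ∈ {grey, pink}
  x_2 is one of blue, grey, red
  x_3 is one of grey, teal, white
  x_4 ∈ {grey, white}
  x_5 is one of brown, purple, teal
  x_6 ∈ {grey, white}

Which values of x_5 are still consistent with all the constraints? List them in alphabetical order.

brown, purple

x_4 and x_6 share exactly the 2 values {grey, white}; by pigeonhole those values go to them, so strike grey, white from x_1, x_2, x_3.
x_1's domain is down to {pink}, so x_1 = pink.
That leaves x_3 = teal. So x_5 can't be teal.
No further eliminations apply; x_5 can still be any of brown, purple.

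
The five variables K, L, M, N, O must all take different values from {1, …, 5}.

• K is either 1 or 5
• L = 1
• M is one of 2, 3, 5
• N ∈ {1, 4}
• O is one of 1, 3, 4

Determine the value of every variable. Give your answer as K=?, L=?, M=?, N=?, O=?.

K=5, L=1, M=2, N=4, O=3

L must be 1 (only option left). Remove 1 from K, N, O.
N has just one choice, so N = 4. Remove 4 from O.
That leaves O = 3. Remove 3 from M.
K has just one choice, so K = 5. Eliminate 5 elsewhere: M.
M has just one choice, so M = 2.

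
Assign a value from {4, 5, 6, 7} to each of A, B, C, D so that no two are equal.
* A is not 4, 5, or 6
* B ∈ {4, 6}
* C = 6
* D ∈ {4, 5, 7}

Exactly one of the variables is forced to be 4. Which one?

A has just one choice, so A = 7. So D can't be 7.
That leaves C = 6. Eliminate 6 elsewhere: B.
So 4 goes to B.

B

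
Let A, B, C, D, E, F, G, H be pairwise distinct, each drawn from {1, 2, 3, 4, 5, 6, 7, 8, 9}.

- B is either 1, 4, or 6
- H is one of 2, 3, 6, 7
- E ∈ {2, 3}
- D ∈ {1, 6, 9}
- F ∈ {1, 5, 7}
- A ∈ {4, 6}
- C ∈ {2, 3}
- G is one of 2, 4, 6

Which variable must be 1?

B

The 8 variables together cover exactly {1, 2, 3, 4, 5, 6, 7, 9} — 8 values for 8 variables — and 5 appears only in F's list, so F = 5.
The 7 still-open variables draw from only 7 values {1, 2, 3, 4, 6, 7, 9}, so each is used; only H can be 7, hence H = 7.
The 6 still-open variables draw from only 6 values {1, 2, 3, 4, 6, 9}, so each is used; only D can be 9, hence D = 9.
Among the 5 still-open variables, 1 fits only B (and all 5 values in {1, 2, 3, 4, 6} must be used), so B = 1.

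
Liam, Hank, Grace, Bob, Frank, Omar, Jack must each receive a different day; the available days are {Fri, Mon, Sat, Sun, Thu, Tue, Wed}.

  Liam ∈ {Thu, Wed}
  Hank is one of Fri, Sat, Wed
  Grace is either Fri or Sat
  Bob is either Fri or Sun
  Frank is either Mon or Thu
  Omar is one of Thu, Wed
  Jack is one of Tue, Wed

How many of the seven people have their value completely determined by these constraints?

The 7 variables together cover exactly {Fri, Mon, Sat, Sun, Thu, Tue, Wed} — 7 values for 7 variables — and Mon appears only in Frank's list, so Frank = Mon.
Among the 6 still-open variables, Sun fits only Bob (and all 6 values in {Fri, Sat, Sun, Thu, Tue, Wed} must be used), so Bob = Sun.
The 5 still-open variables together cover exactly {Fri, Sat, Thu, Tue, Wed} — 5 values for 5 variables — and Tue appears only in Jack's list, so Jack = Tue.
Liam and Omar between them cover only {Thu, Wed} — a naked pair. Remove those values from Hank.
Determined: Bob=Sun, Frank=Mon, Jack=Tue. The other people each still have more than one consistent value. That makes 3.

3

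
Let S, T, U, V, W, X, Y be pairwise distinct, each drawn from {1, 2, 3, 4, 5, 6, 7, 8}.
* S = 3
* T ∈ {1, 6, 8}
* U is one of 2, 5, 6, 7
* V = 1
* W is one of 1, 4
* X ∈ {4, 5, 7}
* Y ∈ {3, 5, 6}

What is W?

S has just one choice, so S = 3. Remove 3 from Y.
V has just one choice, so V = 1. Remove 1 from T, W.
So W = 4.

4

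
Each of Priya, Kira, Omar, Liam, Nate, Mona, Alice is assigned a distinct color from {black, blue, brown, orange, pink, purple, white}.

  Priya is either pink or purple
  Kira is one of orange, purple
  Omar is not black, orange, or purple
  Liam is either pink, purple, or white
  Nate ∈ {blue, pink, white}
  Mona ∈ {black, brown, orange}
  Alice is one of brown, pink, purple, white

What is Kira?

The 7 variables draw from only 7 values {black, blue, brown, orange, pink, purple, white}, so each is used; only Mona can be black, hence Mona = black.
The 6 still-open variables draw from only 6 values {blue, brown, orange, pink, purple, white}, so each is used; only Kira can be orange, hence Kira = orange.

orange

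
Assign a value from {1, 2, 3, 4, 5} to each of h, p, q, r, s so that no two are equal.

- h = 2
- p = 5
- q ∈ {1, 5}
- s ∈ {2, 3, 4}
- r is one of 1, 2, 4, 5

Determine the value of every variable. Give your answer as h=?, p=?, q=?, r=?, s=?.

h=2, p=5, q=1, r=4, s=3

h's domain is down to {2}, so h = 2. Eliminate 2 elsewhere: r, s.
p's domain is down to {5}, so p = 5. Strike 5 from q, r.
q's domain is down to {1}, so q = 1. Eliminate 1 elsewhere: r.
r's domain is down to {4}, so r = 4. So s can't be 4.
s's domain is down to {3}, so s = 3.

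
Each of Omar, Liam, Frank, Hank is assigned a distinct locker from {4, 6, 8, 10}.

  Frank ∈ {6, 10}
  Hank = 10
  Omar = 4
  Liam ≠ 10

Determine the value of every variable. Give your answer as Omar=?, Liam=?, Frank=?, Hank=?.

Omar must be 4 (only option left). Eliminate 4 elsewhere: Liam.
That leaves Hank = 10. Eliminate 10 elsewhere: Frank.
Frank's domain is down to {6}, so Frank = 6. Strike 6 from Liam.
Liam's domain is down to {8}, so Liam = 8.

Omar=4, Liam=8, Frank=6, Hank=10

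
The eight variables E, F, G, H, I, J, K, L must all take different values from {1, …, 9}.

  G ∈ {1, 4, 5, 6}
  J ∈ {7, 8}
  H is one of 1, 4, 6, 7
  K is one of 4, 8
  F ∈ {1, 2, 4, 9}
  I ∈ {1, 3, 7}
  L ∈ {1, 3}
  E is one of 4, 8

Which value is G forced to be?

5

The 2 variables E and K are confined to {4, 8}, which locks those values in; drop them from F, G, H, J.
J's domain is down to {7}, so J = 7. Remove 7 from H, I.
The 2 variables I and L are confined to {1, 3}, which locks those values in; drop them from F, G, H.
H has just one choice, so H = 6. Strike 6 from G.
So G = 5.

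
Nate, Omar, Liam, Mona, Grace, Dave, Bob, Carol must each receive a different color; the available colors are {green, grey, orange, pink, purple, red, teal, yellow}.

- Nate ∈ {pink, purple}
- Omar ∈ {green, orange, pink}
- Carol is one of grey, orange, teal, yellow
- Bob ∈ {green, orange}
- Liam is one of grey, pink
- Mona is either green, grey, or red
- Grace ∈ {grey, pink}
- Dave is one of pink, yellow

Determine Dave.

yellow

Among the 8 variables, purple fits only Nate (and all 8 values in {green, grey, orange, pink, purple, red, teal, yellow} must be used), so Nate = purple.
The 7 still-open variables draw from only 7 values {green, grey, orange, pink, red, teal, yellow}, so each is used; only Mona can be red, hence Mona = red.
The 6 still-open variables together cover exactly {green, grey, orange, pink, teal, yellow} — 6 values for 6 variables — and teal appears only in Carol's list, so Carol = teal.
The 5 still-open variables draw from only 5 values {green, grey, orange, pink, yellow}, so each is used; only Dave can be yellow, hence Dave = yellow.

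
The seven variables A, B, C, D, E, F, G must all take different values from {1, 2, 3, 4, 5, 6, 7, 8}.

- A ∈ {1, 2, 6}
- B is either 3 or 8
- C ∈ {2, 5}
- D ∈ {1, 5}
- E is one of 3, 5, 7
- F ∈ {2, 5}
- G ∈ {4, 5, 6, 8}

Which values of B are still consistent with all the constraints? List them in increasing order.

3, 8

The 2 variables C and F are confined to {2, 5}, which locks those values in; drop them from A, D, E, G.
D's domain is down to {1}, so D = 1. Remove 1 from A.
That leaves A = 6. Remove 6 from G.
No further eliminations apply; B can still be any of 3, 8.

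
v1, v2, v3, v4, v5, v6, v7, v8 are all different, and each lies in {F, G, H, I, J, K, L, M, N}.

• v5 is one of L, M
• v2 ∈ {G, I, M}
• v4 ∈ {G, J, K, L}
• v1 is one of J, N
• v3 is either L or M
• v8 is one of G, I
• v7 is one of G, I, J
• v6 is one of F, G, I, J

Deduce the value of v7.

J

The 8 variables draw from only 8 values {F, G, I, J, K, L, M, N}, so each is used; only v6 can be F, hence v6 = F.
The 7 still-open variables draw from only 7 values {G, I, J, K, L, M, N}, so each is used; only v4 can be K, hence v4 = K.
The 6 still-open variables together cover exactly {G, I, J, L, M, N} — 6 values for 6 variables — and N appears only in v1's list, so v1 = N.
The 5 still-open variables together cover exactly {G, I, J, L, M} — 5 values for 5 variables — and J appears only in v7's list, so v7 = J.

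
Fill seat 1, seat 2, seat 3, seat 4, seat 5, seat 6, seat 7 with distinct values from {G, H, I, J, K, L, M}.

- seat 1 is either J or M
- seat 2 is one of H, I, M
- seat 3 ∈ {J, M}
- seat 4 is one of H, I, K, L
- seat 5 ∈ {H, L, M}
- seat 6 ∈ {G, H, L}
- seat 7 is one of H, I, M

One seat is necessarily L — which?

seat 5

The 7 variables draw from only 7 values {G, H, I, J, K, L, M}, so each is used; only seat 6 can be G, hence seat 6 = G.
The 6 still-open variables draw from only 6 values {H, I, J, K, L, M}, so each is used; only seat 4 can be K, hence seat 4 = K.
The 5 still-open variables draw from only 5 values {H, I, J, L, M}, so each is used; only seat 5 can be L, hence seat 5 = L.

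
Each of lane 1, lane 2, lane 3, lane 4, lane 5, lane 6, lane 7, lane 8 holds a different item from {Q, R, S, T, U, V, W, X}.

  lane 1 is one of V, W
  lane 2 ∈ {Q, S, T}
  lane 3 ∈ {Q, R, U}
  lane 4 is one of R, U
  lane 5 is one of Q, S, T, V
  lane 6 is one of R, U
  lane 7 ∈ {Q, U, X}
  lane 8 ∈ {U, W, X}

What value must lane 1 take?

V

lane 4 and lane 6 share exactly the 2 values {R, U}; by pigeonhole those values go to them, so strike R, U from lane 3, lane 7, lane 8.
That leaves lane 3 = Q. Eliminate Q elsewhere: lane 2, lane 5, lane 7.
lane 7 must be X (only option left). So lane 8 can't be X.
lane 8 has just one choice, so lane 8 = W. Eliminate W elsewhere: lane 1.
So lane 1 = V.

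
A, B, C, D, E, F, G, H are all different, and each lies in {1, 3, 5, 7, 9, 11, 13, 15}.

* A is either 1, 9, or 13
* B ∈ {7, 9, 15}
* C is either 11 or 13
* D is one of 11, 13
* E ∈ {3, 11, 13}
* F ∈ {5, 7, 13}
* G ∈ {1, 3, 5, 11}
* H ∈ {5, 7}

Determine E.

3

The 8 variables together cover exactly {1, 3, 5, 7, 9, 11, 13, 15} — 8 values for 8 variables — and 15 appears only in B's list, so B = 15.
The 7 still-open variables together cover exactly {1, 3, 5, 7, 9, 11, 13} — 7 values for 7 variables — and 9 appears only in A's list, so A = 9.
Among the 6 still-open variables, 1 fits only G (and all 6 values in {1, 3, 5, 7, 11, 13} must be used), so G = 1.
The 5 still-open variables together cover exactly {3, 5, 7, 11, 13} — 5 values for 5 variables — and 3 appears only in E's list, so E = 3.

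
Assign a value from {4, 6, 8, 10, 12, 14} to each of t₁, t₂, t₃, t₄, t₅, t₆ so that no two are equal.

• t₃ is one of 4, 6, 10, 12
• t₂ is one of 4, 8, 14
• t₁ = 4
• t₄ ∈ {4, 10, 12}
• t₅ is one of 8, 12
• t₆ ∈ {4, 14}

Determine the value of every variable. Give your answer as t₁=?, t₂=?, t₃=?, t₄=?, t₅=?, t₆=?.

t₁=4, t₂=8, t₃=6, t₄=10, t₅=12, t₆=14

t₁ has just one choice, so t₁ = 4. Strike 4 from t₂, t₃, t₄, t₆.
t₆ has just one choice, so t₆ = 14. So t₂ can't be 14.
t₂ has just one choice, so t₂ = 8. Eliminate 8 elsewhere: t₅.
t₅ has just one choice, so t₅ = 12. Eliminate 12 elsewhere: t₃, t₄.
t₄ must be 10 (only option left). Strike 10 from t₃.
t₃'s domain is down to {6}, so t₃ = 6.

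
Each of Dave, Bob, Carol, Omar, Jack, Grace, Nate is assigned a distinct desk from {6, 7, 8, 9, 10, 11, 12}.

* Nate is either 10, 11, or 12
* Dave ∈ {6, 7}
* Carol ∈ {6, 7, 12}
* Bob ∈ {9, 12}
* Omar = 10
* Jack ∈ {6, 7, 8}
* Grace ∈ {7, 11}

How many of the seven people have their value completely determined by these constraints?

3

Omar's domain is down to {10}, so Omar = 10. Eliminate 10 elsewhere: Nate.
The 6 still-open variables together cover exactly {6, 7, 8, 9, 11, 12} — 6 values for 6 variables — and 8 appears only in Jack's list, so Jack = 8.
The 5 still-open variables draw from only 5 values {6, 7, 9, 11, 12}, so each is used; only Bob can be 9, hence Bob = 9.
Determined: Bob=9, Omar=10, Jack=8. The other people each still have more than one consistent value. That makes 3.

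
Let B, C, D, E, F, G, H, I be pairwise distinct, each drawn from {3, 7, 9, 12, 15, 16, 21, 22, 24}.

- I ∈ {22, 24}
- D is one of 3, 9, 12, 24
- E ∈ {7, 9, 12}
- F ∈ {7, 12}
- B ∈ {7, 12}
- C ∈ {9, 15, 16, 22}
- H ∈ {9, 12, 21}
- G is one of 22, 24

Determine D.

3

B and F share exactly the 2 values {7, 12}; by pigeonhole those values go to them, so strike 7, 12 from D, E, H.
That leaves E = 9. Eliminate 9 elsewhere: C, D, H.
H's domain is down to {21}, so H = 21.
G and I between them cover only {22, 24} — a naked pair. Remove those values from C, D.
So D = 3.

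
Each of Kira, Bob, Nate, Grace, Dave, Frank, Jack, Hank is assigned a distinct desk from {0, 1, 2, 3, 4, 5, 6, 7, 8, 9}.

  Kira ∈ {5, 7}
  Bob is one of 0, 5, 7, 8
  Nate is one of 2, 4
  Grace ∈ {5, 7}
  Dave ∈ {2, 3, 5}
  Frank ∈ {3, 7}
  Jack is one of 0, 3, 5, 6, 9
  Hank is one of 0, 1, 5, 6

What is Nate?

4

Kira and Grace share exactly the 2 values {5, 7}; by pigeonhole those values go to them, so strike 5, 7 from Bob, Dave, Frank, Jack, Hank.
Frank has just one choice, so Frank = 3. So Dave, Jack can't be 3.
That leaves Dave = 2. So Nate can't be 2.
So Nate = 4.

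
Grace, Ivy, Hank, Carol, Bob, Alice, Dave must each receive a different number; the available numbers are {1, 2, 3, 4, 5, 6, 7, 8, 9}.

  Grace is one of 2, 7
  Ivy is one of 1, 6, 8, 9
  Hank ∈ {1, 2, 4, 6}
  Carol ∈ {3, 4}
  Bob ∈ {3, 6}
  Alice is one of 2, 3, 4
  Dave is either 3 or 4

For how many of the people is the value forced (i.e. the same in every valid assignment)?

4

Carol and Dave between them cover only {3, 4} — a naked pair. Remove those values from Hank, Bob, Alice.
Bob's domain is down to {6}, so Bob = 6. So Ivy, Hank can't be 6.
That leaves Alice = 2. Eliminate 2 elsewhere: Grace, Hank.
Grace's domain is down to {7}, so Grace = 7.
Hank's domain is down to {1}, so Hank = 1. Remove 1 from Ivy.
Determined: Grace=7, Hank=1, Bob=6, Alice=2. The other people each still have more than one consistent value. That makes 4.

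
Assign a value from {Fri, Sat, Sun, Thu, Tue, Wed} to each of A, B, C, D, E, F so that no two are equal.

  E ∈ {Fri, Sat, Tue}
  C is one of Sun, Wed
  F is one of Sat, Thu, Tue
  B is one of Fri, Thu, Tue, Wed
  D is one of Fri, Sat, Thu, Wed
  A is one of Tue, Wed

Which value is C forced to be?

Sun

The 6 variables together cover exactly {Fri, Sat, Sun, Thu, Tue, Wed} — 6 values for 6 variables — and Sun appears only in C's list, so C = Sun.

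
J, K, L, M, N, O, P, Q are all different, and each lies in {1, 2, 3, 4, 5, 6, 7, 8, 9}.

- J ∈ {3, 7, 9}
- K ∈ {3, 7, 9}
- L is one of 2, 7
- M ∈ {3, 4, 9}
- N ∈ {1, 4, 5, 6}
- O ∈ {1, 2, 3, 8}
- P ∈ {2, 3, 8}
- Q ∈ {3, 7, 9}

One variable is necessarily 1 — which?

O

The 3 variables J, K, Q are confined to {3, 7, 9}, which locks those values in; drop them from L, M, O, P.
L's domain is down to {2}, so L = 2. Remove 2 from O, P.
M's domain is down to {4}, so M = 4. Eliminate 4 elsewhere: N.
P has just one choice, so P = 8. So O can't be 8.
So 1 goes to O.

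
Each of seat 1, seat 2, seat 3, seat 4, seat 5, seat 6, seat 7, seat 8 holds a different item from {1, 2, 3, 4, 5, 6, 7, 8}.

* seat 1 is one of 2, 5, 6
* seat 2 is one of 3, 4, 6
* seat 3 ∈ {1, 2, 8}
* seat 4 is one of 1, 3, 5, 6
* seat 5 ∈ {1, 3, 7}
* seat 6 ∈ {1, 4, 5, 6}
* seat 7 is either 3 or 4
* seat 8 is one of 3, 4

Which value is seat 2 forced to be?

6

Among the 8 variables, 7 fits only seat 5 (and all 8 values in {1, 2, 3, 4, 5, 6, 7, 8} must be used), so seat 5 = 7.
The 7 still-open variables draw from only 7 values {1, 2, 3, 4, 5, 6, 8}, so each is used; only seat 3 can be 8, hence seat 3 = 8.
The 6 still-open variables together cover exactly {1, 2, 3, 4, 5, 6} — 6 values for 6 variables — and 2 appears only in seat 1's list, so seat 1 = 2.
seat 7 and seat 8 share exactly the 2 values {3, 4}; by pigeonhole those values go to them, so strike 3, 4 from seat 2, seat 4, seat 6.
So seat 2 = 6.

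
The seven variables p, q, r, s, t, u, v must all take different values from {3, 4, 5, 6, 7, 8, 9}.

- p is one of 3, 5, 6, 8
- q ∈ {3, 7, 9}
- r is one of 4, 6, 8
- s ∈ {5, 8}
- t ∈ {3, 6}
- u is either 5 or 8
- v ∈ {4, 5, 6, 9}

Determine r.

Among the 7 variables, 7 fits only q (and all 7 values in {3, 4, 5, 6, 7, 8, 9} must be used), so q = 7.
Among the 6 still-open variables, 9 fits only v (and all 6 values in {3, 4, 5, 6, 8, 9} must be used), so v = 9.
Among the 5 still-open variables, 4 fits only r (and all 5 values in {3, 4, 5, 6, 8} must be used), so r = 4.

4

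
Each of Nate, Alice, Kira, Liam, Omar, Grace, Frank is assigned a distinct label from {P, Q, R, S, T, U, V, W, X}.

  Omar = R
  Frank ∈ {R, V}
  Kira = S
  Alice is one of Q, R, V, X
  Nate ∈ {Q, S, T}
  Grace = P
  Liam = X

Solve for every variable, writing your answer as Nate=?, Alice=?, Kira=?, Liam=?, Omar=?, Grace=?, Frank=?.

Kira must be S (only option left). Strike S from Nate.
That leaves Liam = X. So Alice can't be X.
Omar has just one choice, so Omar = R. Remove R from Alice, Frank.
Grace must be P (only option left).
Frank must be V (only option left). So Alice can't be V.
Alice has just one choice, so Alice = Q. Strike Q from Nate.
Nate's domain is down to {T}, so Nate = T.

Nate=T, Alice=Q, Kira=S, Liam=X, Omar=R, Grace=P, Frank=V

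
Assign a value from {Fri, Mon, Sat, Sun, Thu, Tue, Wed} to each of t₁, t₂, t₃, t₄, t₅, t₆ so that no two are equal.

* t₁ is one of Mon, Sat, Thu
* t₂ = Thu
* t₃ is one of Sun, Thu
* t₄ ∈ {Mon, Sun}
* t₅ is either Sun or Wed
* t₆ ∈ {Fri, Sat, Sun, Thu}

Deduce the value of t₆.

t₂ has just one choice, so t₂ = Thu. Remove Thu from t₁, t₃, t₆.
t₃'s domain is down to {Sun}, so t₃ = Sun. So t₄, t₅, t₆ can't be Sun.
t₄'s domain is down to {Mon}, so t₄ = Mon. Eliminate Mon elsewhere: t₁.
That leaves t₅ = Wed.
t₁ must be Sat (only option left). So t₆ can't be Sat.
So t₆ = Fri.

Fri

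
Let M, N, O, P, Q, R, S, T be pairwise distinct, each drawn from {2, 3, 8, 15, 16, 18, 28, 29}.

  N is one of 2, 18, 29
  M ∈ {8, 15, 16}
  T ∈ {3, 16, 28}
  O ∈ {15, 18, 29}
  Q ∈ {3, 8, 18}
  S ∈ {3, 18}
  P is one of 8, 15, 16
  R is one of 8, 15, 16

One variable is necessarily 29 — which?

The 8 variables together cover exactly {2, 3, 8, 15, 16, 18, 28, 29} — 8 values for 8 variables — and 2 appears only in N's list, so N = 2.
The 7 still-open variables draw from only 7 values {3, 8, 15, 16, 18, 28, 29}, so each is used; only T can be 28, hence T = 28.
The 6 still-open variables draw from only 6 values {3, 8, 15, 16, 18, 29}, so each is used; only O can be 29, hence O = 29.

O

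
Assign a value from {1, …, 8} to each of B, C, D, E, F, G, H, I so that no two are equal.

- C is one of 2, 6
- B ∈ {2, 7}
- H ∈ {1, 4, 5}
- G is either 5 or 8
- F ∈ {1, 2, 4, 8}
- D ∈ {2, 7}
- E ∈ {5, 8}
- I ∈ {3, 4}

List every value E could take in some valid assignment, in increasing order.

5, 8

The 8 variables draw from only 8 values {1, 2, 3, 4, 5, 6, 7, 8}, so each is used; only I can be 3, hence I = 3.
The 7 still-open variables together cover exactly {1, 2, 4, 5, 6, 7, 8} — 7 values for 7 variables — and 6 appears only in C's list, so C = 6.
The 2 variables B and D are confined to {2, 7}, which locks those values in; drop them from F.
E and G share exactly the 2 values {5, 8}; by pigeonhole those values go to them, so strike 5, 8 from F, H.
No further eliminations apply; E can still be any of 5, 8.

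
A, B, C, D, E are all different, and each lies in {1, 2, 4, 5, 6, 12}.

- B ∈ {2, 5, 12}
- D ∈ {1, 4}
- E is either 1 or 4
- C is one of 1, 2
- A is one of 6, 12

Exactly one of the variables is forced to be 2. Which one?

The 2 variables D and E are confined to {1, 4}, which locks those values in; drop them from C.
So 2 goes to C.

C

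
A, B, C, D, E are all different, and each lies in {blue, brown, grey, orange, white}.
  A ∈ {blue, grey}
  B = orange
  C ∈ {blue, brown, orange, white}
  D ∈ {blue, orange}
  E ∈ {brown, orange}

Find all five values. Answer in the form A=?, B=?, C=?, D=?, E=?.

B's domain is down to {orange}, so B = orange. So C, D, E can't be orange.
D has just one choice, so D = blue. Eliminate blue elsewhere: A, C.
E's domain is down to {brown}, so E = brown. So C can't be brown.
A has just one choice, so A = grey.
C must be white (only option left).

A=grey, B=orange, C=white, D=blue, E=brown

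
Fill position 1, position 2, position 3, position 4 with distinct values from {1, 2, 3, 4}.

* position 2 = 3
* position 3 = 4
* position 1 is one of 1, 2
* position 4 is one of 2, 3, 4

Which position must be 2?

position 2's domain is down to {3}, so position 2 = 3. Eliminate 3 elsewhere: position 4.
position 3 must be 4 (only option left). Eliminate 4 elsewhere: position 4.
So 2 goes to position 4.

position 4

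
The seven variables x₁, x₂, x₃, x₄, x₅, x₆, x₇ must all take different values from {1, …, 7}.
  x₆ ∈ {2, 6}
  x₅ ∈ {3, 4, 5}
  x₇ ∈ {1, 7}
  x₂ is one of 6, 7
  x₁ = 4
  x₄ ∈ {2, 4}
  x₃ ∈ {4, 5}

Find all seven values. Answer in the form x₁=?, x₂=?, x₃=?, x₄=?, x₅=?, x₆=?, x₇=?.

x₁'s domain is down to {4}, so x₁ = 4. Strike 4 from x₃, x₄, x₅.
x₃ has just one choice, so x₃ = 5. Strike 5 from x₅.
x₄ has just one choice, so x₄ = 2. Eliminate 2 elsewhere: x₆.
x₅'s domain is down to {3}, so x₅ = 3.
x₆ must be 6 (only option left). Eliminate 6 elsewhere: x₂.
x₂'s domain is down to {7}, so x₂ = 7. Strike 7 from x₇.
That leaves x₇ = 1.

x₁=4, x₂=7, x₃=5, x₄=2, x₅=3, x₆=6, x₇=1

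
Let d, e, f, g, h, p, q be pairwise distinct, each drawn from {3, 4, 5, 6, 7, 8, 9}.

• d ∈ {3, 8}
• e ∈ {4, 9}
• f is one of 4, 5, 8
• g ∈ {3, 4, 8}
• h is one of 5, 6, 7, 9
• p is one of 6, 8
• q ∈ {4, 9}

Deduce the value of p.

6

The 7 variables draw from only 7 values {3, 4, 5, 6, 7, 8, 9}, so each is used; only h can be 7, hence h = 7.
Among the 6 still-open variables, 5 fits only f (and all 6 values in {3, 4, 5, 6, 8, 9} must be used), so f = 5.
The 5 still-open variables draw from only 5 values {3, 4, 6, 8, 9}, so each is used; only p can be 6, hence p = 6.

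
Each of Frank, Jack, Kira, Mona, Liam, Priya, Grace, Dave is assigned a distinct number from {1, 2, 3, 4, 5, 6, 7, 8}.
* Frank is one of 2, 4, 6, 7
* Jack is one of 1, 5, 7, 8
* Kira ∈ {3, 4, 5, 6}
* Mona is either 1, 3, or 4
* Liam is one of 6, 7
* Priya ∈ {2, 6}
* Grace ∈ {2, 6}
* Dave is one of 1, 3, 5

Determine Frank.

4

Among the 8 variables, 8 fits only Jack (and all 8 values in {1, 2, 3, 4, 5, 6, 7, 8} must be used), so Jack = 8.
Priya and Grace between them cover only {2, 6} — a naked pair. Remove those values from Frank, Kira, Liam.
Liam must be 7 (only option left). Eliminate 7 elsewhere: Frank.
So Frank = 4.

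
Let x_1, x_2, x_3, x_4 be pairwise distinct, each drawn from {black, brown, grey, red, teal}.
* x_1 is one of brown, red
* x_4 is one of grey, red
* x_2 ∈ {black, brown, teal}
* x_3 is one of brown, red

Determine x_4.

grey

The 2 variables x_1 and x_3 are confined to {brown, red}, which locks those values in; drop them from x_2, x_4.
So x_4 = grey.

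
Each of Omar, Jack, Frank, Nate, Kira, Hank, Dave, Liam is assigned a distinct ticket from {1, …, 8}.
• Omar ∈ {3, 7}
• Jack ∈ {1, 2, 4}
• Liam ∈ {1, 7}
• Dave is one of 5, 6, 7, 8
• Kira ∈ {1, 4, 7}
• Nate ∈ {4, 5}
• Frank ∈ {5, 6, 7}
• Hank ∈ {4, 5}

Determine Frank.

The 8 variables together cover exactly {1, 2, 3, 4, 5, 6, 7, 8} — 8 values for 8 variables — and 2 appears only in Jack's list, so Jack = 2.
The 7 still-open variables together cover exactly {1, 3, 4, 5, 6, 7, 8} — 7 values for 7 variables — and 3 appears only in Omar's list, so Omar = 3.
The 6 still-open variables together cover exactly {1, 4, 5, 6, 7, 8} — 6 values for 6 variables — and 8 appears only in Dave's list, so Dave = 8.
Among the 5 still-open variables, 6 fits only Frank (and all 5 values in {1, 4, 5, 6, 7} must be used), so Frank = 6.

6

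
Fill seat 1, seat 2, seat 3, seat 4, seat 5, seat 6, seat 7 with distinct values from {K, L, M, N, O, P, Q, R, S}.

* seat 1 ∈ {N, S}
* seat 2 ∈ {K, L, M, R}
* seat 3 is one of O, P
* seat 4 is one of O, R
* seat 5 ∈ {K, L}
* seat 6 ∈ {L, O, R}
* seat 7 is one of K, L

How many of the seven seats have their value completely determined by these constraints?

2

The 2 variables seat 5 and seat 7 are confined to {K, L}, which locks those values in; drop them from seat 2, seat 6.
seat 4 and seat 6 between them cover only {O, R} — a naked pair. Remove those values from seat 2, seat 3.
That leaves seat 2 = M.
seat 3 must be P (only option left).
Determined: seat 2=M, seat 3=P. The other seats each still have more than one consistent value. That makes 2.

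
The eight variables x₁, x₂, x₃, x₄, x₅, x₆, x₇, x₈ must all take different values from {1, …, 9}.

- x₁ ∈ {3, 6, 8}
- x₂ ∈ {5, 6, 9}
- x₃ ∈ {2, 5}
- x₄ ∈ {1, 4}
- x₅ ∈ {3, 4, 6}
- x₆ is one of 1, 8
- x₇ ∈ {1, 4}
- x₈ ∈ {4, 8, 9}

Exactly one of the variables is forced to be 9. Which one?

x₈

The 8 variables draw from only 8 values {1, 2, 3, 4, 5, 6, 8, 9}, so each is used; only x₃ can be 2, hence x₃ = 2.
The 7 still-open variables together cover exactly {1, 3, 4, 5, 6, 8, 9} — 7 values for 7 variables — and 5 appears only in x₂'s list, so x₂ = 5.
The 6 still-open variables draw from only 6 values {1, 3, 4, 6, 8, 9}, so each is used; only x₈ can be 9, hence x₈ = 9.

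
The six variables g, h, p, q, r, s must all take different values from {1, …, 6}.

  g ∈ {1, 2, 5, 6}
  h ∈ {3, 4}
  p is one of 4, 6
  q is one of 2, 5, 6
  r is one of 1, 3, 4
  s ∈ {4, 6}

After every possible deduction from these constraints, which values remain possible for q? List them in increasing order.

2, 5

p and s between them cover only {4, 6} — a naked pair. Remove those values from g, h, q, r.
h's domain is down to {3}, so h = 3. Strike 3 from r.
r's domain is down to {1}, so r = 1. Remove 1 from g.
No further eliminations apply; q can still be any of 2, 5.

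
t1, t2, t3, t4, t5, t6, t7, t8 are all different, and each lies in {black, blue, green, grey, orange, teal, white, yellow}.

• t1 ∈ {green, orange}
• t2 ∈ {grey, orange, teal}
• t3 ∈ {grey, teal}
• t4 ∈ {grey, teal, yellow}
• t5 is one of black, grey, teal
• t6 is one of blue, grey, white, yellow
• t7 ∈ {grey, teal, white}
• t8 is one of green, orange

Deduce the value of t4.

yellow

The 8 variables draw from only 8 values {black, blue, green, grey, orange, teal, white, yellow}, so each is used; only t5 can be black, hence t5 = black.
The 7 still-open variables draw from only 7 values {blue, green, grey, orange, teal, white, yellow}, so each is used; only t6 can be blue, hence t6 = blue.
Among the 6 still-open variables, white fits only t7 (and all 6 values in {green, grey, orange, teal, white, yellow} must be used), so t7 = white.
The 5 still-open variables together cover exactly {green, grey, orange, teal, yellow} — 5 values for 5 variables — and yellow appears only in t4's list, so t4 = yellow.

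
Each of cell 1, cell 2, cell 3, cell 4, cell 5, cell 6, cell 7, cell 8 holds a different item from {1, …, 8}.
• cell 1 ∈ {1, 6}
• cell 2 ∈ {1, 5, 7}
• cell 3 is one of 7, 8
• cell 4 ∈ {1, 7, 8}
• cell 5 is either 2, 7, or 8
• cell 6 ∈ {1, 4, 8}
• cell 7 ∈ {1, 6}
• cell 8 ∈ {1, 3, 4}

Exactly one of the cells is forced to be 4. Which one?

cell 6

Among the 8 variables, 2 fits only cell 5 (and all 8 values in {1, 2, 3, 4, 5, 6, 7, 8} must be used), so cell 5 = 2.
The 7 still-open variables together cover exactly {1, 3, 4, 5, 6, 7, 8} — 7 values for 7 variables — and 3 appears only in cell 8's list, so cell 8 = 3.
Among the 6 still-open variables, 4 fits only cell 6 (and all 6 values in {1, 4, 5, 6, 7, 8} must be used), so cell 6 = 4.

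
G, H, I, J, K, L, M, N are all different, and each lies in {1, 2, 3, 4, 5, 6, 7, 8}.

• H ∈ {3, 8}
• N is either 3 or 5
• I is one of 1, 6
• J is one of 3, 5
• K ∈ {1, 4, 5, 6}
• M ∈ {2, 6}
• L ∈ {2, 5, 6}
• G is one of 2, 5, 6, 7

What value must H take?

8

The 8 variables together cover exactly {1, 2, 3, 4, 5, 6, 7, 8} — 8 values for 8 variables — and 4 appears only in K's list, so K = 4.
Among the 7 still-open variables, 1 fits only I (and all 7 values in {1, 2, 3, 5, 6, 7, 8} must be used), so I = 1.
The 6 still-open variables draw from only 6 values {2, 3, 5, 6, 7, 8}, so each is used; only G can be 7, hence G = 7.
The 5 still-open variables draw from only 5 values {2, 3, 5, 6, 8}, so each is used; only H can be 8, hence H = 8.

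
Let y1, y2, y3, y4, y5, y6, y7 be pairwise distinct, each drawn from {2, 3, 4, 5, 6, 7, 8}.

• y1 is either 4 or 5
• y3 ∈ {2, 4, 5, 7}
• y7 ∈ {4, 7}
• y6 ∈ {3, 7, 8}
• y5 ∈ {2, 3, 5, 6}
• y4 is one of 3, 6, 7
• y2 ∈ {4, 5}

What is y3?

2

The 7 variables draw from only 7 values {2, 3, 4, 5, 6, 7, 8}, so each is used; only y6 can be 8, hence y6 = 8.
The 2 variables y1 and y2 are confined to {4, 5}, which locks those values in; drop them from y3, y5, y7.
y7 has just one choice, so y7 = 7. Strike 7 from y3, y4.
So y3 = 2.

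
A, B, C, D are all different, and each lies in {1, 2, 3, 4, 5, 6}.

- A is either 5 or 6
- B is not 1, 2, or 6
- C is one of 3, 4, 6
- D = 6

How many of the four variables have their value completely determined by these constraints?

D has just one choice, so D = 6. Strike 6 from A, C.
A's domain is down to {5}, so A = 5. So B can't be 5.
Determined: A=5, D=6. The other variables each still have more than one consistent value. That makes 2.

2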